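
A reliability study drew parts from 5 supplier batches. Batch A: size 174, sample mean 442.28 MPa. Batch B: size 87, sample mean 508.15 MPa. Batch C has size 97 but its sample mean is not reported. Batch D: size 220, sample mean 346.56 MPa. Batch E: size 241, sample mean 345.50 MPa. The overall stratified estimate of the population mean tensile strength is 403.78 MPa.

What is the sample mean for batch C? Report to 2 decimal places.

515.68

Σ Nₕx̄ₕ = N·μ, so 97·x̄_C = 819·403.78 − (174·442.28 + 87·508.15 + 220·346.56 + 241·345.50).
= 330695.82 − 280674.47 = 50021.35.
x̄_C = 50021.35 / 97 = 515.6840... → 515.68.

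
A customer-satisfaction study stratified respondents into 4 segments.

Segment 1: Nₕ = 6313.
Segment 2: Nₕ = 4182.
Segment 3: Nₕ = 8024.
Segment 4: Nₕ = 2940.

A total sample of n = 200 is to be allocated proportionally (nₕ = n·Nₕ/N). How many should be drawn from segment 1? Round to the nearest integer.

59

N = 6313 + 4182 + 8024 + 2940 = 21459.
n_1 = 200·6313/21459 = 58.838... → 59.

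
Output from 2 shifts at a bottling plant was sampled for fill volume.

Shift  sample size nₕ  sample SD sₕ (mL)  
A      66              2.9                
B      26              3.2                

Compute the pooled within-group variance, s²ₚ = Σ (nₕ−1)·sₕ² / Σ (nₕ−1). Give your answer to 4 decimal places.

8.9183

A: (66−1)·2.9² = 65·8.41 = 546.65
B: (26−1)·3.2² = 25·10.24 = 256
Numerator = 802.65; denominator = Σ(nₕ−1) = 90.
s²ₚ = 802.65/90 = 8.918333... → 8.9183.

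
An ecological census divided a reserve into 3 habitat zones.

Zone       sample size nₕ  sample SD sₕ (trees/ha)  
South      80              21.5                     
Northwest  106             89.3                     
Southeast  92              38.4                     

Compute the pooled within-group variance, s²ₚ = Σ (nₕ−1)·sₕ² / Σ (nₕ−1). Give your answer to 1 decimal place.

3665.5

Degrees of freedom: 79 + 105 + 91 = 275.
Σ(nₕ−1)sₕ² = 79·462.25 + 105·7974.49 + 91·1474.56 = 1008024.16.
s²ₚ = 1008024.16 / 275 = 3665.542... → 3665.5.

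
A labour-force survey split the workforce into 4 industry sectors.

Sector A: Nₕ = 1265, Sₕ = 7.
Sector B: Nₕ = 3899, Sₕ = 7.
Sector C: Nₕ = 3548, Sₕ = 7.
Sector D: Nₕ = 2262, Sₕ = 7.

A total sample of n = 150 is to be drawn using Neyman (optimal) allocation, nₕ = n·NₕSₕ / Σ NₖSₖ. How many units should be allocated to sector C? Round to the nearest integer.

48

A: NₕSₕ = 1265·7 = 8855
B: NₕSₕ = 3899·7 = 27293
C: NₕSₕ = 3548·7 = 24836
D: NₕSₕ = 2262·7 = 15834
Σ NₕSₕ = 76818.
n_C = 150·24836/76818 = 48.496... → 48.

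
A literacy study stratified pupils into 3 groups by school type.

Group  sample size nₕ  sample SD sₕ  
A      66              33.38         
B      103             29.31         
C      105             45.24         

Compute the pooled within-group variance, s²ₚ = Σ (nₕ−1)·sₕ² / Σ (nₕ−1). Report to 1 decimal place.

1376.0

A: (66−1)·33.38² = 65·1114.2244 = 72424.586
B: (103−1)·29.31² = 102·859.0761 = 87625.7622
C: (105−1)·45.24² = 104·2046.6576 = 212852.3904
Numerator = 372902.7386; denominator = Σ(nₕ−1) = 271.
s²ₚ = 372902.7386/271 = 1376.025... → 1376.0.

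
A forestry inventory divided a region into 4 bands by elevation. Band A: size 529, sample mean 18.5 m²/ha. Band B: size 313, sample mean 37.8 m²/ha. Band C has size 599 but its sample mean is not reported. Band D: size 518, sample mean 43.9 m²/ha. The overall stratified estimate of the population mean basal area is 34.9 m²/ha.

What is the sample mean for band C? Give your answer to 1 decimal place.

N = 529 + 313 + 599 + 518 = 1959.
Overall total = μ·N = 34.9·1959 = 68369.1.
Subtract the known strata: 529·18.5 + 313·37.8 + 518·43.9 = 44358.1.
Remaining total for band C: 68369.1 − 44358.1 = 24011.
Divide by its size: 24011 / 599 = 40.085... → 40.1.

40.1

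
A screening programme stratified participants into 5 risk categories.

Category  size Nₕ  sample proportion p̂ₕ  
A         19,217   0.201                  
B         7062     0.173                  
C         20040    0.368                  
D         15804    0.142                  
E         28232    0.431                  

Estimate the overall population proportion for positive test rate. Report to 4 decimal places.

Wₕ = Nₕ/N with N = 90355: 0.2127, 0.0782, 0.2218, 0.1749, 0.3125.
p̂_st = 0.2127·0.201 + 0.0782·0.173 + 0.2218·0.368 + 0.1749·0.142 + 0.3125·0.431 ≈ 0.297396... → 0.2974.

0.2974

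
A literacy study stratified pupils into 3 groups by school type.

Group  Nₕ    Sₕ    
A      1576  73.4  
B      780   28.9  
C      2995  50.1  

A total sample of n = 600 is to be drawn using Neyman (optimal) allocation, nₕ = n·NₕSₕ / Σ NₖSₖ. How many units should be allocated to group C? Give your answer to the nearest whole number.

A: NₕSₕ = 1576·73.4 = 115678.4
B: NₕSₕ = 780·28.9 = 22542
C: NₕSₕ = 2995·50.1 = 150049.5
Σ NₕSₕ = 288269.9.
n_C = 600·150049.5/288269.9 = 312.310... → 312.

312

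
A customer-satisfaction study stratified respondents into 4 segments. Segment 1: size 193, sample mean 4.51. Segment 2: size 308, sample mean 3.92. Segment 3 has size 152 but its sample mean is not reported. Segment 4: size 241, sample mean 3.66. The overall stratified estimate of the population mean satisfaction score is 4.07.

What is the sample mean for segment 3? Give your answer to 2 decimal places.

4.47

Σ Nₕx̄ₕ = N·μ, so 152·x̄_3 = 894·4.07 − (193·4.51 + 308·3.92 + 241·3.66).
= 3638.58 − 2959.85 = 678.73.
x̄_3 = 678.73 / 152 = 4.4653... → 4.47.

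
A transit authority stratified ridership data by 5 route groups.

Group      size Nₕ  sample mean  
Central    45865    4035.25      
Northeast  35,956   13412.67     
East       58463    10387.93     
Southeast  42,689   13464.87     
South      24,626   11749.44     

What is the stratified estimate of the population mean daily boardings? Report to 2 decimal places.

10302.53

x̄_st = (Σ Nₕx̄ₕ) / (Σ Nₕ) = (45865·4035.25 + 35956·13412.67 + 58463·10387.93 + 42689·13464.87 + 24626·11749.44) / 207599
= 2138795800.23 / 207599 = 10302.5342... → 10302.53.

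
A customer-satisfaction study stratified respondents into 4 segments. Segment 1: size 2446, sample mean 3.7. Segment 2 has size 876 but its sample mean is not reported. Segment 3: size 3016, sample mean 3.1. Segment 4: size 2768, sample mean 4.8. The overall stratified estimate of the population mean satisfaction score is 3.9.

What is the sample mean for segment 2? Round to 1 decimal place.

4.4

N = 2446 + 876 + 3016 + 2768 = 9106.
Overall total = μ·N = 3.9·9106 = 35513.4.
Subtract the known strata: 2446·3.7 + 3016·3.1 + 2768·4.8 = 31686.2.
Remaining total for segment 2: 35513.4 − 31686.2 = 3827.2.
Divide by its size: 3827.2 / 876 = 4.369... → 4.4.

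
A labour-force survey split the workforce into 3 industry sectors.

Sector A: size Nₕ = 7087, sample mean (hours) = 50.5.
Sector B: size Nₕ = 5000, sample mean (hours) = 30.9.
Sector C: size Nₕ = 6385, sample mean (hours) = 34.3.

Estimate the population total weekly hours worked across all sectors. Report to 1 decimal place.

A: 7087·50.5 = 357893.5
B: 5000·30.9 = 154500
C: 6385·34.3 = 219005.5
τ̂ = Σ Nₕx̄ₕ = 731399.0.

731399.0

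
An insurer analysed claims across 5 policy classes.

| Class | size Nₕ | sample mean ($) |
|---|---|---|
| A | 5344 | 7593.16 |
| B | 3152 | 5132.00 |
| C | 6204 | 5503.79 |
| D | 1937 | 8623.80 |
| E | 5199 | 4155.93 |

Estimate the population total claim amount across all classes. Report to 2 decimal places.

Estimate total by summing Nₕ·x̄ₕ over strata.
5344·7593.16 + 3152·5132.00 + 6204·5503.79 + 1937·8623.80 + 5199·4155.93 = 40577847.04 + 16176064 + 34145513.16 + 16704300.6 + 21606680.07 = 129210404.87.

129210404.87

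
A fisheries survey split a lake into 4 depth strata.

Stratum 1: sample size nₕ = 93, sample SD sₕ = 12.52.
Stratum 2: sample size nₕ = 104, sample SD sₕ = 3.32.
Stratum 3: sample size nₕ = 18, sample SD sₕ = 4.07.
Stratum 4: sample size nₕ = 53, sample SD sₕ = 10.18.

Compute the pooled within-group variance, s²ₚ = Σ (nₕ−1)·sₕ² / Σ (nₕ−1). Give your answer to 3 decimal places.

80.405

1: (93−1)·12.52² = 92·156.7504 = 14421.0368
2: (104−1)·3.32² = 103·11.0224 = 1135.3072
3: (18−1)·4.07² = 17·16.5649 = 281.6033
4: (53−1)·10.18² = 52·103.6324 = 5388.8848
Numerator = 21226.8321; denominator = Σ(nₕ−1) = 264.
s²ₚ = 21226.8321/264 = 80.40467... → 80.405.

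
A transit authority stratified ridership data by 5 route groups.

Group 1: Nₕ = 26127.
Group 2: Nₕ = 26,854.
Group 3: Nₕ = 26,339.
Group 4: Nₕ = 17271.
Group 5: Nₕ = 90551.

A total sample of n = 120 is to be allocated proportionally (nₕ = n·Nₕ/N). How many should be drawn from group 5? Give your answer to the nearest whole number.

N = 26127 + 26854 + 26339 + 17271 + 90551 = 187142.
n_5 = 120·90551/187142 = 58.064... → 58.

58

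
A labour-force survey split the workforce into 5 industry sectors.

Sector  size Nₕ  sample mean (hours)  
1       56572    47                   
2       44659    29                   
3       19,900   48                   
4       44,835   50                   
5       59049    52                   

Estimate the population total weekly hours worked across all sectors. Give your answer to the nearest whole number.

10221493

1: 56572·47 = 2658884
2: 44659·29 = 1295111
3: 19900·48 = 955200
4: 44835·50 = 2241750
5: 59049·52 = 3070548
τ̂ = Σ Nₕx̄ₕ = 10221493.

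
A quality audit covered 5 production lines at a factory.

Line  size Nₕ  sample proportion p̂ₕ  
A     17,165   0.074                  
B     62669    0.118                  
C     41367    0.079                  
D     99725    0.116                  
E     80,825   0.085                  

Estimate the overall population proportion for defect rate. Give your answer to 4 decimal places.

0.1007

N = 17165 + 62669 + 41367 + 99725 + 80825 = 301751.
Overall proportion = Σ (Nₕ/N)·p̂ₕ.
Σ Nₕp̂ₕ = 1270.21 + 7394.942 + 3267.993 + 11568.1 + 6870.125 = 30371.37.
30371.37 / 301751 = 0.100650... → 0.1007.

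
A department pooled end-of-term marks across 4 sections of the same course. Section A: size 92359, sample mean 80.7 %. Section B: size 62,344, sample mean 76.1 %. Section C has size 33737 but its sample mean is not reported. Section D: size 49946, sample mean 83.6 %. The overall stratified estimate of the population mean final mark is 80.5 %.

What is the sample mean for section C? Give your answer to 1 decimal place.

Σ Nₕx̄ₕ = N·μ, so 33737·x̄_C = 238386·80.5 − (92359·80.7 + 62344·76.1 + 49946·83.6).
= 19190073 − 16373235.3 = 2816837.7.
x̄_C = 2816837.7 / 33737 = 83.494... → 83.5.

83.5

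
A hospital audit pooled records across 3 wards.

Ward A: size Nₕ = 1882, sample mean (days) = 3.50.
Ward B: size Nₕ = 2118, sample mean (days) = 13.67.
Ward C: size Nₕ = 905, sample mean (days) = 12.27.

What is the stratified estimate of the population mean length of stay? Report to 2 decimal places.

N = 1882 + 2118 + 905 = 4905.
Overall mean = Σ (Nₕ/N)·x̄ₕ — weight by population share, not a simple average.
Σ Nₕx̄ₕ = 1882·3.50 + 2118·13.67 + 905·12.27 = 6587 + 28953.06 + 11104.35 = 46644.41.
Divide by N: 46644.41 / 4905 = 9.5096... → 9.51.

9.51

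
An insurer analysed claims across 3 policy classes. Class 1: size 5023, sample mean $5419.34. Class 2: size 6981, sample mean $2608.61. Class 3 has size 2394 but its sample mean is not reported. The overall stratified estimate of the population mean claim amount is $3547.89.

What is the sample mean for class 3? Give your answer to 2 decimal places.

2360.26

N = 5023 + 6981 + 2394 = 14398.
Overall total = μ·N = 3547.89·14398 = 51082520.22.
Subtract the known strata: 5023·5419.34 + 6981·2608.61 = 45432051.23.
Remaining total for class 3: 51082520.22 − 45432051.23 = 5650468.99.
Divide by its size: 5650468.99 / 2394 = 2360.2627... → 2360.26.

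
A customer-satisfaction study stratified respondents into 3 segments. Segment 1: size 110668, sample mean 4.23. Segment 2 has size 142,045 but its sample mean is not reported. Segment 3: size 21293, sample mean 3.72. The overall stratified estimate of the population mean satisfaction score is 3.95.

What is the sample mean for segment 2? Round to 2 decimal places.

3.77

Σ Nₕx̄ₕ = N·μ, so 142045·x̄_2 = 274006·3.95 − (110668·4.23 + 21293·3.72).
= 1082323.7 − 547335.6 = 534988.1.
x̄_2 = 534988.1 / 142045 = 3.7663... → 3.77.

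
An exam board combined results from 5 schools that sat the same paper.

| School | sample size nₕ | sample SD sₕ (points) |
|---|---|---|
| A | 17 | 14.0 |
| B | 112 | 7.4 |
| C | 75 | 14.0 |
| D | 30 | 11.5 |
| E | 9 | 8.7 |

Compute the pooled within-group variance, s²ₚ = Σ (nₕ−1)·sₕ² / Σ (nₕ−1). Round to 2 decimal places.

118.32

A: (17−1)·14.0² = 16·196 = 3136
B: (112−1)·7.4² = 111·54.76 = 6078.36
C: (75−1)·14.0² = 74·196 = 14504
D: (30−1)·11.5² = 29·132.25 = 3835.25
E: (9−1)·8.7² = 8·75.69 = 605.52
Numerator = 28159.13; denominator = Σ(nₕ−1) = 238.
s²ₚ = 28159.13/238 = 118.3157... → 118.32.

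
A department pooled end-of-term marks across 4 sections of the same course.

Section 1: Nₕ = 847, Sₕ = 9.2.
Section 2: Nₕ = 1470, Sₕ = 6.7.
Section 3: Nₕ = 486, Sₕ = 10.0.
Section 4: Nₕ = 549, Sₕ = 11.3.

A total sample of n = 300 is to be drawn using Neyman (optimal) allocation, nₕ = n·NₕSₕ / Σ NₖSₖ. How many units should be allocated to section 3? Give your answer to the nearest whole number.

1: NₕSₕ = 847·9.2 = 7792.4
2: NₕSₕ = 1470·6.7 = 9849
3: NₕSₕ = 486·10.0 = 4860
4: NₕSₕ = 549·11.3 = 6203.7
Σ NₕSₕ = 28705.1.
n_3 = 300·4860/28705.1 = 50.792... → 51.

51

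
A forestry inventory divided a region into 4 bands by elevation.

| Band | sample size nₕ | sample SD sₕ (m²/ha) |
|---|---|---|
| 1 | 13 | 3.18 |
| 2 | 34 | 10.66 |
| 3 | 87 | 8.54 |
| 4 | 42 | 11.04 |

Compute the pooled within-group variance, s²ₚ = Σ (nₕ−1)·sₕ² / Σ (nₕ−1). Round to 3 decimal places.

88.027

Degrees of freedom: 12 + 33 + 86 + 41 = 172.
Σ(nₕ−1)sₕ² = 12·10.1124 + 33·113.6356 + 86·72.9316 + 41·121.8816 = 15140.5868.
s²ₚ = 15140.5868 / 172 = 88.02667... → 88.027.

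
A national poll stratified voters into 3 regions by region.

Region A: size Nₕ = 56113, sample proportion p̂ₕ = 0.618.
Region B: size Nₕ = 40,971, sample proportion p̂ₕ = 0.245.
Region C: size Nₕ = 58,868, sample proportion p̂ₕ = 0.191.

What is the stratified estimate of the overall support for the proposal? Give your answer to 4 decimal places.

Wₕ = Nₕ/N with N = 155952: 0.3598, 0.2627, 0.3775.
p̂_st = 0.3598·0.618 + 0.2627·0.245 + 0.3775·0.191 ≈ 0.358825... → 0.3588.

0.3588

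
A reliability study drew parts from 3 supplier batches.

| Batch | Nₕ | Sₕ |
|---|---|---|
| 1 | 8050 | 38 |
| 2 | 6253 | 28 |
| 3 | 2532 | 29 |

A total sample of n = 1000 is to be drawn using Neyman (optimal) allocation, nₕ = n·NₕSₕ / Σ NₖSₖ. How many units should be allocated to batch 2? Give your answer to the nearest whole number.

1: NₕSₕ = 8050·38 = 305900
2: NₕSₕ = 6253·28 = 175084
3: NₕSₕ = 2532·29 = 73428
Σ NₕSₕ = 554412.
n_2 = 1000·175084/554412 = 315.801... → 316.

316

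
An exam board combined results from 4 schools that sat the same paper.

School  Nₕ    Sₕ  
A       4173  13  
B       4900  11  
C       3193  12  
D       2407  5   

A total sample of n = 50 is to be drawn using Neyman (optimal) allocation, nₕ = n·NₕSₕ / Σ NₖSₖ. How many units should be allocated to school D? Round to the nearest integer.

4

A: NₕSₕ = 4173·13 = 54249
B: NₕSₕ = 4900·11 = 53900
C: NₕSₕ = 3193·12 = 38316
D: NₕSₕ = 2407·5 = 12035
Σ NₕSₕ = 158500.
n_D = 50·12035/158500 = 3.797... → 4.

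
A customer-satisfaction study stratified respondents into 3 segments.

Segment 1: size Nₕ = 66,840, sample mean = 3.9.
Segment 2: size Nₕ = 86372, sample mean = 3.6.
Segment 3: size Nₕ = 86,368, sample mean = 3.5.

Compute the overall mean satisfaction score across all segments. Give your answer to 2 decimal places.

N = 66840 + 86372 + 86368 = 239580.
Weight each subgroup mean by Nₕ/N and sum.
Σ Nₕx̄ₕ = 66840·3.9 + 86372·3.6 + 86368·3.5 = 260676 + 310939.2 + 302288 = 873903.2.
Divide by N: 873903.2 / 239580 = 3.6476... → 3.65.

3.65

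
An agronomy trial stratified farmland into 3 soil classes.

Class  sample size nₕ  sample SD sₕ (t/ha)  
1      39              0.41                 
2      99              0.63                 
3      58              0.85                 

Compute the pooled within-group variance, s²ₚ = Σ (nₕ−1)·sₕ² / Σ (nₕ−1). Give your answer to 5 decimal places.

1: (39−1)·0.41² = 38·0.1681 = 6.3878
2: (99−1)·0.63² = 98·0.3969 = 38.8962
3: (58−1)·0.85² = 57·0.7225 = 41.1825
Numerator = 86.4665; denominator = Σ(nₕ−1) = 193.
s²ₚ = 86.4665/193 = 0.4480130... → 0.44801.

0.44801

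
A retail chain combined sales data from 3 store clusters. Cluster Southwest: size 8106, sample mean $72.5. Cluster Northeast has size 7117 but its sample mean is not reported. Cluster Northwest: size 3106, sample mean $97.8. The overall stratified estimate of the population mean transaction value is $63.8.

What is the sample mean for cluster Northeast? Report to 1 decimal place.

Σ Nₕx̄ₕ = N·μ, so 7117·x̄_Northeast = 18329·63.8 − (8106·72.5 + 3106·97.8).
= 1169390.2 − 891451.8 = 277938.4.
x̄_Northeast = 277938.4 / 7117 = 39.053... → 39.1.

39.1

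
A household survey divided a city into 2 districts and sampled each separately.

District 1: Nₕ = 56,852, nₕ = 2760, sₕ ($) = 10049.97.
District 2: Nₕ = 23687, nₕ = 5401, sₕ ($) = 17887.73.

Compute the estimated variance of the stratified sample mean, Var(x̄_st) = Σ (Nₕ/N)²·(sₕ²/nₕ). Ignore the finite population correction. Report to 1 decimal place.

23359.1

N = 80539. Term for each stratum: Wₕ²sₕ²/nₕ.
Var(x̄_st) = 18234.7359 + 5124.4108 = 23359.1467 → 23359.1.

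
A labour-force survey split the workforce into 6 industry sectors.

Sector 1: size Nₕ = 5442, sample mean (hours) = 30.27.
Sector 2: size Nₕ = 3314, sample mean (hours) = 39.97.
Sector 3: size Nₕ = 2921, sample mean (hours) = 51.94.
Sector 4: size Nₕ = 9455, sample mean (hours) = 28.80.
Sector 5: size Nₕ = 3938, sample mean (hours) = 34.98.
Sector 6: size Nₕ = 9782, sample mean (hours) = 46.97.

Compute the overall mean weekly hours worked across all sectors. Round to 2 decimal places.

37.83

N = 34852; weights Wₕ = Nₕ/N = (0.1561, 0.0951, 0.0838, 0.2713, 0.1130, 0.2807).
x̄_st = Σ Wₕ·x̄ₕ = 0.1561·30.27 + 0.0951·39.97 + 0.0838·51.94 + 0.2713·28.80 + 0.1130·34.98 + 0.2807·46.97 ≈ 37.8292...
→ 37.83.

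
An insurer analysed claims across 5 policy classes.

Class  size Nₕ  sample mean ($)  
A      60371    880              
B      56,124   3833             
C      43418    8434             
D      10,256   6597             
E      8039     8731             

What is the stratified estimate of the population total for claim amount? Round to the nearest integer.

772284525

A: 60371·880 = 53126480
B: 56124·3833 = 215123292
C: 43418·8434 = 366187412
D: 10256·6597 = 67658832
E: 8039·8731 = 70188509
τ̂ = Σ Nₕx̄ₕ = 772284525.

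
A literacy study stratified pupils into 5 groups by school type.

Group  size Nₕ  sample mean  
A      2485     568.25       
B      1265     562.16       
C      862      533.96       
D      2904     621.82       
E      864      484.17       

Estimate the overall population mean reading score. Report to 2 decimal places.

x̄_st = (Σ Nₕx̄ₕ) / (Σ Nₕ) = (2485·568.25 + 1265·562.16 + 862·533.96 + 2904·621.82 + 864·484.17) / 8380
= 4807595.33 / 8380 = 573.6987... → 573.70.

573.70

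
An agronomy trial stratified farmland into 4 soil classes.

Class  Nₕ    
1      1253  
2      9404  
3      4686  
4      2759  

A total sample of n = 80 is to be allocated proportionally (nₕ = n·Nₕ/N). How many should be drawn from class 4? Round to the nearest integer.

12

N = 1253 + 9404 + 4686 + 2759 = 18102.
n_4 = 80·2759/18102 = 12.193... → 12.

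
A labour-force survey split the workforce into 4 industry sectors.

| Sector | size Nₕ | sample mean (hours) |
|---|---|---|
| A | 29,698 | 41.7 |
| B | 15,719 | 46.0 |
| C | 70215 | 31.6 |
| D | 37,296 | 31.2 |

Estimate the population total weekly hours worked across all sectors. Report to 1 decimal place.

5343909.8

Population total = Σ Nₕ·x̄ₕ (each stratum's size times its mean).
29698·41.7 + 15719·46.0 + 70215·31.6 + 37296·31.2 = 1238406.6 + 723074 + 2218794 + 1163635.2 = 5343909.8.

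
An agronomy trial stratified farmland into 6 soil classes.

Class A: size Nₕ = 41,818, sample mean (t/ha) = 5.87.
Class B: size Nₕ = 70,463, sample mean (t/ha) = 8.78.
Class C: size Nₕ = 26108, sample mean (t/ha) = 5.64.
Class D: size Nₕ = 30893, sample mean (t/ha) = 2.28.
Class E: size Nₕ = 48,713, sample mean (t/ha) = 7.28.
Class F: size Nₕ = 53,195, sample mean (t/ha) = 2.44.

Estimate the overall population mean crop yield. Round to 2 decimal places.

N = 271190; weights Wₕ = Nₕ/N = (0.1542, 0.2598, 0.0963, 0.1139, 0.1796, 0.1962).
x̄_st = Σ Wₕ·x̄ₕ = 0.1542·5.87 + 0.2598·8.78 + 0.0963·5.64 + 0.1139·2.28 + 0.1796·7.28 + 0.1962·2.44 ≈ 5.7755...
→ 5.78.

5.78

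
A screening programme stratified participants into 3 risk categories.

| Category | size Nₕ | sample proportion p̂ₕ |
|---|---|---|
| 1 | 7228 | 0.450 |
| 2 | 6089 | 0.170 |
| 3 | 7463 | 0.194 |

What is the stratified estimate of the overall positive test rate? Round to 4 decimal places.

N = 7228 + 6089 + 7463 = 20780.
Overall proportion = Σ (Nₕ/N)·p̂ₕ.
Σ Nₕp̂ₕ = 3252.6 + 1035.13 + 1447.822 = 5735.552.
5735.552 / 20780 = 0.276013... → 0.2760.

0.2760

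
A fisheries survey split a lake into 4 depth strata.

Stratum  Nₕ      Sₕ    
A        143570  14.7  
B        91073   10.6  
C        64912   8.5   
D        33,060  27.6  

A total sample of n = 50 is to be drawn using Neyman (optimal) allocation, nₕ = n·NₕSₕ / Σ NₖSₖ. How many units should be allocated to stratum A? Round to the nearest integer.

23

Σ NₕSₕ = 143570·14.7 + 91073·10.6 + 64912·8.5 + 33060·27.6 = 4540060.8.
Share for A: 2110479/4540060.8 = 0.46486.
n_A = 50 × 0.46486 = 23.243... → 23.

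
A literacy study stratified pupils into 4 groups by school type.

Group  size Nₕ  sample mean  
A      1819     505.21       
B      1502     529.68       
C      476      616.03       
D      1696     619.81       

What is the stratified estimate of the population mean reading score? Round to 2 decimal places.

556.89

N = 5493; weights Wₕ = Nₕ/N = (0.3311, 0.2734, 0.0867, 0.3088).
x̄_st = Σ Wₕ·x̄ₕ = 0.3311·505.21 + 0.2734·529.68 + 0.0867·616.03 + 0.3088·619.81 ≈ 556.8877...
→ 556.89.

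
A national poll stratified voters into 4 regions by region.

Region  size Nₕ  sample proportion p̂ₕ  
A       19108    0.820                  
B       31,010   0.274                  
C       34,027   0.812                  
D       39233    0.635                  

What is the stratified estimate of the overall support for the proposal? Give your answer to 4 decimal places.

0.6217

N = 19108 + 31010 + 34027 + 39233 = 123378.
Overall proportion = Σ (Nₕ/N)·p̂ₕ.
Σ Nₕp̂ₕ = 15668.56 + 8496.74 + 27629.924 + 24912.955 = 76708.179.
76708.179 / 123378 = 0.621733... → 0.6217.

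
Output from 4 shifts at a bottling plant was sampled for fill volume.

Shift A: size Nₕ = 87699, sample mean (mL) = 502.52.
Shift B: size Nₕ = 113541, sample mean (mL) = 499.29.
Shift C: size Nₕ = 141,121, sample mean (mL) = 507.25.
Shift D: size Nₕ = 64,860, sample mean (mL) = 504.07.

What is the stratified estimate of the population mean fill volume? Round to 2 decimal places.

503.51

N = 87699 + 113541 + 141121 + 64860 = 407221.
Overall mean = Σ (Nₕ/N)·x̄ₕ — weight by population share, not a simple average.
Σ Nₕx̄ₕ = 87699·502.52 + 113541·499.29 + 141121·507.25 + 64860·504.07 = 44070501.48 + 56689885.89 + 71583627.25 + 32693980.2 = 205037994.82.
Divide by N: 205037994.82 / 407221 = 503.5055... → 503.51.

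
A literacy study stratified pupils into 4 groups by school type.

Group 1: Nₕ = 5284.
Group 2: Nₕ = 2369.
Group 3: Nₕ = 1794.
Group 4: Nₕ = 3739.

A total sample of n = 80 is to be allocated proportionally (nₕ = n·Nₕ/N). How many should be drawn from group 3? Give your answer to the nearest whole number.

N = 5284 + 2369 + 1794 + 3739 = 13186.
n_3 = 80·1794/13186 = 10.884... → 11.

11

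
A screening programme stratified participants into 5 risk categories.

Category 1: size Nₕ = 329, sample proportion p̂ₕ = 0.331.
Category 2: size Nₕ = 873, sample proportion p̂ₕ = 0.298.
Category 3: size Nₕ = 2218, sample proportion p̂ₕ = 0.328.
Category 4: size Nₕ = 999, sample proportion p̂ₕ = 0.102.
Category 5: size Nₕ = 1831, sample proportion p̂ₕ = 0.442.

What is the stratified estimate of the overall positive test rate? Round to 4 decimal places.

Wₕ = Nₕ/N with N = 6250: 0.0526, 0.1397, 0.3549, 0.1598, 0.2930.
p̂_st = 0.0526·0.331 + 0.1397·0.298 + 0.3549·0.328 + 0.1598·0.102 + 0.2930·0.442 ≈ 0.321241... → 0.3212.

0.3212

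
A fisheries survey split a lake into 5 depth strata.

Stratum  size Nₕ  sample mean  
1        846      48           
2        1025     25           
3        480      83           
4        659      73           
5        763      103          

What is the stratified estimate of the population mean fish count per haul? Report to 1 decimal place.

N = 846 + 1025 + 480 + 659 + 763 = 3773.
Overall mean = Σ (Nₕ/N)·x̄ₕ — weight by population share, not a simple average.
Σ Nₕx̄ₕ = 846·48 + 1025·25 + 480·83 + 659·73 + 763·103 = 40608 + 25625 + 39840 + 48107 + 78589 = 232769.
Divide by N: 232769 / 3773 = 61.693... → 61.7.

61.7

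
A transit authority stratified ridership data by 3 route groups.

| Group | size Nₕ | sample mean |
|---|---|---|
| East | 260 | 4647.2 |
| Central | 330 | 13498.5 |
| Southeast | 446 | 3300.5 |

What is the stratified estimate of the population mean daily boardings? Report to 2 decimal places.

6886.87

N = 260 + 330 + 446 = 1036.
Overall mean = Σ (Nₕ/N)·x̄ₕ — weight by population share, not a simple average.
Σ Nₕx̄ₕ = 260·4647.2 + 330·13498.5 + 446·3300.5 = 1208272 + 4454505 + 1472023 = 7134800.
Divide by N: 7134800 / 1036 = 6886.8726... → 6886.87.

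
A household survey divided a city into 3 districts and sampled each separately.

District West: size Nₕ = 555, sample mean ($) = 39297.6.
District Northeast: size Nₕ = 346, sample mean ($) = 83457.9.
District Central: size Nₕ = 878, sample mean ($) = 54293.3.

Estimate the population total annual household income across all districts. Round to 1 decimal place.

98356118.8

Population total = Σ Nₕ·x̄ₕ (each stratum's size times its mean).
555·39297.6 + 346·83457.9 + 878·54293.3 = 21810168 + 28876433.4 + 47669517.4 = 98356118.8.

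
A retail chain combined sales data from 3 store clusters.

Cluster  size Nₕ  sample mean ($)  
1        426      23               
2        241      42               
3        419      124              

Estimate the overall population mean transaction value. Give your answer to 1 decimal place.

N = 1086; weights Wₕ = Nₕ/N = (0.3923, 0.2219, 0.3858).
x̄_st = Σ Wₕ·x̄ₕ = 0.3923·23 + 0.2219·42 + 0.3858·124 ≈ 66.184...
→ 66.2.

66.2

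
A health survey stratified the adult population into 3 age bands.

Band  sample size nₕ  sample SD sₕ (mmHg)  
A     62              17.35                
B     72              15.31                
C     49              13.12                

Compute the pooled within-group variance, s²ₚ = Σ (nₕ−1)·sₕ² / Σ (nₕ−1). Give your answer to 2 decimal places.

Degrees of freedom: 61 + 71 + 48 = 180.
Σ(nₕ−1)sₕ² = 61·301.0225 + 71·234.3961 + 48·172.1344 = 43266.9468.
s²ₚ = 43266.9468 / 180 = 240.3719... → 240.37.

240.37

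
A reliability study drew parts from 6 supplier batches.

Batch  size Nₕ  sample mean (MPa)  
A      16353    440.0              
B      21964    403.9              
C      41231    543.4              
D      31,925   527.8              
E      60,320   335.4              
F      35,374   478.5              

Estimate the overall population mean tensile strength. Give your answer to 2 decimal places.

446.40

x̄_st = (Σ Nₕx̄ₕ) / (Σ Nₕ) = (16353·440.0 + 21964·403.9 + 41231·543.4 + 31925·527.8 + 60320·335.4 + 35374·478.5) / 207167
= 92479307 / 207167 = 446.3998... → 446.40.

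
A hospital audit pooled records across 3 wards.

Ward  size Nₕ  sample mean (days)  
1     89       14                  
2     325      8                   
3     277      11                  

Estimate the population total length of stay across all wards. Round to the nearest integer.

6893

Estimate total by summing Nₕ·x̄ₕ over strata.
89·14 + 325·8 + 277·11 = 1246 + 2600 + 3047 = 6893.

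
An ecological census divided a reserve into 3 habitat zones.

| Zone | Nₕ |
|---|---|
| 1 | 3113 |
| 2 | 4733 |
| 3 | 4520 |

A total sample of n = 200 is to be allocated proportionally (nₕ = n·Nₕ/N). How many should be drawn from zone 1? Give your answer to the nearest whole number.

50

Share of zone 1 = 3113/12366 = 0.25174.
Allocate 200 × 0.25174 = 50.348... → 50.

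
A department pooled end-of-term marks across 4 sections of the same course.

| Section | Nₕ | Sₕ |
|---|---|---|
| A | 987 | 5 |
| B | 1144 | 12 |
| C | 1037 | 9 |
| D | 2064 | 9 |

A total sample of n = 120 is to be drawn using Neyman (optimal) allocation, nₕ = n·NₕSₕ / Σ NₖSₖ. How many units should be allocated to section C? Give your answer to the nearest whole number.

24

A: NₕSₕ = 987·5 = 4935
B: NₕSₕ = 1144·12 = 13728
C: NₕSₕ = 1037·9 = 9333
D: NₕSₕ = 2064·9 = 18576
Σ NₕSₕ = 46572.
n_C = 120·9333/46572 = 24.048... → 24.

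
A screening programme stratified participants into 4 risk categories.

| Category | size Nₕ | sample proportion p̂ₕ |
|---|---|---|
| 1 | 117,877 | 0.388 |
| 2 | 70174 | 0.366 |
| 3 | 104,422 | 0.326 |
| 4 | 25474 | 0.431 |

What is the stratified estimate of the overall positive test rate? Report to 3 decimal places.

N = 117877 + 70174 + 104422 + 25474 = 317947.
Overall proportion = Σ (Nₕ/N)·p̂ₕ.
Σ Nₕp̂ₕ = 45736.276 + 25683.684 + 34041.572 + 10979.294 = 116440.826.
116440.826 / 317947 = 0.36623... → 0.366.

0.366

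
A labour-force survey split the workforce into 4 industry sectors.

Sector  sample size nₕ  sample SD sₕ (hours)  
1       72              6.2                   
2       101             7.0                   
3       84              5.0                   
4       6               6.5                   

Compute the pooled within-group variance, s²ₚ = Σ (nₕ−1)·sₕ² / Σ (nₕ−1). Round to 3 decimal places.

38.284

1: (72−1)·6.2² = 71·38.44 = 2729.24
2: (101−1)·7.0² = 100·49 = 4900
3: (84−1)·5.0² = 83·25 = 2075
4: (6−1)·6.5² = 5·42.25 = 211.25
Numerator = 9915.49; denominator = Σ(nₕ−1) = 259.
s²ₚ = 9915.49/259 = 38.28375... → 38.284.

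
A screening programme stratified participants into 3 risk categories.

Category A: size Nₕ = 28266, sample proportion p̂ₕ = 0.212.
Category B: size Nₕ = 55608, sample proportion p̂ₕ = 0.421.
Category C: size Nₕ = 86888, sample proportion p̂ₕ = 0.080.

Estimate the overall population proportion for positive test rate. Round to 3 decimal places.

N = 28266 + 55608 + 86888 = 170762.
Overall proportion = Σ (Nₕ/N)·p̂ₕ.
Σ Nₕp̂ₕ = 5992.392 + 23410.968 + 6951.04 = 36354.4.
36354.4 / 170762 = 0.21290... → 0.213.

0.213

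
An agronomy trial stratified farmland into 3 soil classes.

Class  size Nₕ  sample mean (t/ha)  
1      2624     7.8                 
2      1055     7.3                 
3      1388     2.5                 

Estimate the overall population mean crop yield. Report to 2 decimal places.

x̄_st = (Σ Nₕx̄ₕ) / (Σ Nₕ) = (2624·7.8 + 1055·7.3 + 1388·2.5) / 5067
= 31638.7 / 5067 = 6.2441... → 6.24.

6.24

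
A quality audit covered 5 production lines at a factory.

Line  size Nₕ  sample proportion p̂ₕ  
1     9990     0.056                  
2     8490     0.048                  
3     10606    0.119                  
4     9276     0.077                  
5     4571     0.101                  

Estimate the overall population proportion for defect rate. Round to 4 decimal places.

Wₕ = Nₕ/N with N = 42933: 0.2327, 0.1977, 0.2470, 0.2161, 0.1065.
p̂_st = 0.2327·0.056 + 0.1977·0.048 + 0.2470·0.119 + 0.2161·0.077 + 0.1065·0.101 ≈ 0.079310... → 0.0793.

0.0793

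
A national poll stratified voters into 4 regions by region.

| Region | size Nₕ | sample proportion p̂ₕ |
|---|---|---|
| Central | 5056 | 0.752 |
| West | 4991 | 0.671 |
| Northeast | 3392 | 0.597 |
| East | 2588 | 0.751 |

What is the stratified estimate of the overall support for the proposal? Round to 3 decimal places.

N = 5056 + 4991 + 3392 + 2588 = 16027.
Overall proportion = Σ (Nₕ/N)·p̂ₕ.
Σ Nₕp̂ₕ = 3802.112 + 3348.961 + 2025.024 + 1943.588 = 11119.685.
11119.685 / 16027 = 0.69381... → 0.694.

0.694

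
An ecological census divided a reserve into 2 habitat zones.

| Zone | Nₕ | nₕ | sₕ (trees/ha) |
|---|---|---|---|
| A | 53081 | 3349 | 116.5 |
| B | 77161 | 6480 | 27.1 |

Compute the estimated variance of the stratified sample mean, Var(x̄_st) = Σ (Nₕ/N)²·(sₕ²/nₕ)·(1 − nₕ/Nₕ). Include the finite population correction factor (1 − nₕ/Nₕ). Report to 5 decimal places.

N = 130242. Term for each stratum: Wₕ²sₕ²/nₕ·(1−nₕ/Nₕ).
Var(x̄_st) = 0.63068080 + 0.03643863 = 0.66711943 → 0.66712.

0.66712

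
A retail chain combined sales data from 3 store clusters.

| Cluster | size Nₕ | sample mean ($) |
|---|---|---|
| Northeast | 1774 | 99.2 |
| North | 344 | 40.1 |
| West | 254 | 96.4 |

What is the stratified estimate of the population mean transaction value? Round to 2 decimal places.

x̄_st = (Σ Nₕx̄ₕ) / (Σ Nₕ) = (1774·99.2 + 344·40.1 + 254·96.4) / 2372
= 214260.8 / 2372 = 90.3292... → 90.33.

90.33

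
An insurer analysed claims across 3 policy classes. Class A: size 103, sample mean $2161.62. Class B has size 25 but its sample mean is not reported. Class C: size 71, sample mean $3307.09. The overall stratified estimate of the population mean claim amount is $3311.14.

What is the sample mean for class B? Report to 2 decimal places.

8058.66

Σ Nₕx̄ₕ = N·μ, so 25·x̄_B = 199·3311.14 − (103·2161.62 + 71·3307.09).
= 658916.86 − 457450.25 = 201466.61.
x̄_B = 201466.61 / 25 = 8058.6644 → 8058.66.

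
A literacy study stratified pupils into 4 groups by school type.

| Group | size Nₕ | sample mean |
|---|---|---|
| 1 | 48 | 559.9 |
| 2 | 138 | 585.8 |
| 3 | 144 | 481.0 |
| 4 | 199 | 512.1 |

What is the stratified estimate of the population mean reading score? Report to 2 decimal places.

527.20

x̄_st = (Σ Nₕx̄ₕ) / (Σ Nₕ) = (48·559.9 + 138·585.8 + 144·481.0 + 199·512.1) / 529
= 278887.5 / 529 = 527.1975... → 527.20.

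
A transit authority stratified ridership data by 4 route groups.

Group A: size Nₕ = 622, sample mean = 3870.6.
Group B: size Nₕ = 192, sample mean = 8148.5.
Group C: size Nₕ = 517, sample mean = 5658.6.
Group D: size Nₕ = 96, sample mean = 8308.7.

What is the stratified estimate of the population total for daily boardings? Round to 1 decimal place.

7695156.6

A: 622·3870.6 = 2407513.2
B: 192·8148.5 = 1564512
C: 517·5658.6 = 2925496.2
D: 96·8308.7 = 797635.2
τ̂ = Σ Nₕx̄ₕ = 7695156.6.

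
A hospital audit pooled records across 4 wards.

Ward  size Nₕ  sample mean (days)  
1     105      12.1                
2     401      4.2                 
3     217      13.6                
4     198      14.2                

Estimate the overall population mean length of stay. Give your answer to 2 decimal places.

9.47

N = 921; weights Wₕ = Nₕ/N = (0.1140, 0.4354, 0.2356, 0.2150).
x̄_st = Σ Wₕ·x̄ₕ = 0.1140·12.1 + 0.4354·4.2 + 0.2356·13.6 + 0.2150·14.2 ≈ 9.4653...
→ 9.47.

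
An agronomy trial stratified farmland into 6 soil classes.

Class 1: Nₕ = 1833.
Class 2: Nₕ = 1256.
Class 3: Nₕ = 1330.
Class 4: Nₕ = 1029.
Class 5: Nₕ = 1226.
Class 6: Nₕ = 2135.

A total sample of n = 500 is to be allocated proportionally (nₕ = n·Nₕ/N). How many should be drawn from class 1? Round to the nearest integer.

N = 1833 + 1256 + 1330 + 1029 + 1226 + 2135 = 8809.
n_1 = 500·1833/8809 = 104.041... → 104.

104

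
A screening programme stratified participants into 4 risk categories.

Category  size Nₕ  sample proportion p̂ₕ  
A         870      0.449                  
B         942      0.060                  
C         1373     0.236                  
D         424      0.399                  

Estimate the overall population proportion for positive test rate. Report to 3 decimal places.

0.261

Wₕ = Nₕ/N with N = 3609: 0.2411, 0.2610, 0.3804, 0.1175.
p̂_st = 0.2411·0.449 + 0.2610·0.060 + 0.3804·0.236 + 0.1175·0.399 ≈ 0.26056... → 0.261.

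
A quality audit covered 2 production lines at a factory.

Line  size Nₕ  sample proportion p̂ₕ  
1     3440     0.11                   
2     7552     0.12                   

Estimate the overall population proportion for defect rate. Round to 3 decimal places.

0.117

N = 3440 + 7552 = 10992.
Overall proportion = Σ (Nₕ/N)·p̂ₕ.
Σ Nₕp̂ₕ = 378.4 + 906.24 = 1284.64.
1284.64 / 10992 = 0.11687... → 0.117.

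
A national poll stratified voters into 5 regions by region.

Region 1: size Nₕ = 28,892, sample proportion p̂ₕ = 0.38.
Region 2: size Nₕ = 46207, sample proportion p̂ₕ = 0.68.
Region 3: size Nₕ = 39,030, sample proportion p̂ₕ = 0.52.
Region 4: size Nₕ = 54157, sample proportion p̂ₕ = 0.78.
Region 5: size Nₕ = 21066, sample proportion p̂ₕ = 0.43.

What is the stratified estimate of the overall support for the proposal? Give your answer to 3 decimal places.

Wₕ = Nₕ/N with N = 189352: 0.1526, 0.2440, 0.2061, 0.2860, 0.1113.
p̂_st = 0.1526·0.38 + 0.2440·0.68 + 0.2061·0.52 + 0.2860·0.78 + 0.1113·0.43 ≈ 0.60203... → 0.602.

0.602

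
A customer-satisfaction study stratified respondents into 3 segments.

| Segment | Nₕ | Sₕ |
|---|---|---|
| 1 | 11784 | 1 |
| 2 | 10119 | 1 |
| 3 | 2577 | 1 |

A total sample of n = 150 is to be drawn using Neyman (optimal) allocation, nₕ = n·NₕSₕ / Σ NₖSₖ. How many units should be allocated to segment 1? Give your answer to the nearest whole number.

Σ NₕSₕ = 11784·1 + 10119·1 + 2577·1 = 24480.
Share for 1: 11784/24480 = 0.48137.
n_1 = 150 × 0.48137 = 72.206... → 72.

72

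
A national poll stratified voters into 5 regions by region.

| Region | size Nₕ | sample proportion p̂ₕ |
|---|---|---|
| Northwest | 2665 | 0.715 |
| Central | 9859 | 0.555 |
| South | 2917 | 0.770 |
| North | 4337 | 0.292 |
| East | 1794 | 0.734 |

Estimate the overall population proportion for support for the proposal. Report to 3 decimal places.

0.566

Wₕ = Nₕ/N with N = 21572: 0.1235, 0.4570, 0.1352, 0.2010, 0.0832.
p̂_st = 0.1235·0.715 + 0.4570·0.555 + 0.1352·0.770 + 0.2010·0.292 + 0.0832·0.734 ≈ 0.56585... → 0.566.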